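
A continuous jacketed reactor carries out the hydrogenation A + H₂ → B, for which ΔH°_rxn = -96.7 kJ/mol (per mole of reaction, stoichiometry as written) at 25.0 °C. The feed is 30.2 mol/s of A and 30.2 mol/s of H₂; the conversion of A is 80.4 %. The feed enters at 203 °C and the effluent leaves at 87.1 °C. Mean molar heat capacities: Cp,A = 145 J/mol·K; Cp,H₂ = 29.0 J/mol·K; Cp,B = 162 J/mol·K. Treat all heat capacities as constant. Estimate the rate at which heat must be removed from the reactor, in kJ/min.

Extent of reaction ξ = 0.804 × 30.2 = 24.281 mol/s
Reaction term: ξ·ΔH°_rxn = 24.281 × -96.7 = -2348 kJ/s
Sensible, feed 203→25 °C: -935.35 kJ/s
Outlet flows (mol/s): A 5.9192, H₂ 5.9192, B 24.281
Sensible, products 25→87.1 °C: 308.23 kJ/s
Q = ΔH = -2975.1 kJ/s = -2975.1 kW
Heat removed = 178500 kJ/min

Q_out = 179000 kJ/min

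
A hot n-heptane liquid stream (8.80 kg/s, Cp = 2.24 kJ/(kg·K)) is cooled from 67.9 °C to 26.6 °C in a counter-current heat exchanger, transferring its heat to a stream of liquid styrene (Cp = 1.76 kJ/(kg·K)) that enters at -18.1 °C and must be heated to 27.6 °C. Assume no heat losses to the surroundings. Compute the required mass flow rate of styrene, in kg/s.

Heat released by hot stream: Q = 8.80 × 2.24 × (67.9 − 26.6) = 814.11 kJ/s
Energy balance on cold side (adiabatic exchanger): Q = ṁ_c·Cp_c·(T_c,out − T_c,in)
ṁ_c = 814.11 / [1.76 × (27.6 − -18.1)] = 10.122 kg/s

ṁ_c = 10.1 kg/s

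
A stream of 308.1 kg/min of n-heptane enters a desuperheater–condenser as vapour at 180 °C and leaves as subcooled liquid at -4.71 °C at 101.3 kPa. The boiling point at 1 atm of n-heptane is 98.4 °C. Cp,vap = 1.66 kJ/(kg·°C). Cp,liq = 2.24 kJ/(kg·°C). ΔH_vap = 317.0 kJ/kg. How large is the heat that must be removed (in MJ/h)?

vapour 180→98.4 °C: -135.46 kJ/kg
condensation at 98.4 °C: -317 kJ/kg
liquid 98.4→-4.71 °C: -230.97 kJ/kg
Δh = -135.46 + -317 + -230.97 = -683.42 kJ/kg
Q = ṁ·Δh = 308.1 kg/min × -683.42 kJ/kg = -210560 kJ/min
|Q| = 3509.4 kW = 12634 MJ/h

Q_c = 12600 MJ/h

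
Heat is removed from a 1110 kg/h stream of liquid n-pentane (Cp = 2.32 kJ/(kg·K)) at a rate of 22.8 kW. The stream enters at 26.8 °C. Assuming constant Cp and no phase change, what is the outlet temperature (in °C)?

Q = 22.8 kW = 82080 kJ/h
ΔT = Q/(ṁ·Cp) = 82080/(1110×2.32) = 31.873 K
T_out = 26.8 − 31.873 = -5.0733 °C

T_out = -5.07 °C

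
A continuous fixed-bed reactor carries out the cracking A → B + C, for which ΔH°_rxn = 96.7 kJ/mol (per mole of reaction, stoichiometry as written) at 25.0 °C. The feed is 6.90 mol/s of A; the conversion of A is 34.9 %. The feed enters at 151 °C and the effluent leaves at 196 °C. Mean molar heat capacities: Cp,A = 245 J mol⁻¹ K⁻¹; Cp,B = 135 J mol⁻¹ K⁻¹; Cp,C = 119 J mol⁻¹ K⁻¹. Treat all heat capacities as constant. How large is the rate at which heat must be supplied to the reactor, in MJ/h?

Q_in = 1130 MJ/h

Extent of reaction ξ = 0.349 × 6.90 = 2.4081 mol/s
Reaction term: ξ·ΔH°_rxn = 2.4081 × 96.7 = 232.86 kJ/s
Sensible, feed 151→25 °C: -213 kJ/s
Outlet flows (mol/s): A 4.4919, B 2.4081, C 2.4081
Sensible, products 25→196 °C: 292.78 kJ/s
Q = ΔH = 312.64 kJ/s = 312.64 kW
Heat supplied = 1125.5 MJ/h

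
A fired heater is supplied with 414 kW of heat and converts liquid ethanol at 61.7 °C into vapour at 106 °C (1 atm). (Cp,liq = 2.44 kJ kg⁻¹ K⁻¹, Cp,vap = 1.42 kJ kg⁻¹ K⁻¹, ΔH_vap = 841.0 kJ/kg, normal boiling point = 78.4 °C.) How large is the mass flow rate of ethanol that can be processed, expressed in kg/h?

ṁ = 1620 kg/h

Δh = 2.44×(78.4−61.7) + 841.0 + 1.42×(106−78.4) = 920.94 kJ/kg
Q = 414 kW = 414 kJ/s = 1.4904e+06 kJ/h
ṁ = Q/Δh = 1.4904e+06 / 920.94 = 1618.3 kg/h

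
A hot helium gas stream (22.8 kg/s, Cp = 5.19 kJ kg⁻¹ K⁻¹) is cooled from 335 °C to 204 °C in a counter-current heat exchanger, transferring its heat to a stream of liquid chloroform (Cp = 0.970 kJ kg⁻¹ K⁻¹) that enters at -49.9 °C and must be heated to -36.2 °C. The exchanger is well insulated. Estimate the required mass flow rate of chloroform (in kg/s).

ṁ_c = 1170 kg/s

Heat released by hot stream: Q = 22.8 × 5.19 × (335 − 204) = 15501 kJ/s
Energy balance on cold side (adiabatic exchanger): Q = ṁ_c·Cp_c·(T_c,out − T_c,in)
ṁ_c = 15501 / [0.970 × (-36.2 − -49.9)] = 1166.5 kg/s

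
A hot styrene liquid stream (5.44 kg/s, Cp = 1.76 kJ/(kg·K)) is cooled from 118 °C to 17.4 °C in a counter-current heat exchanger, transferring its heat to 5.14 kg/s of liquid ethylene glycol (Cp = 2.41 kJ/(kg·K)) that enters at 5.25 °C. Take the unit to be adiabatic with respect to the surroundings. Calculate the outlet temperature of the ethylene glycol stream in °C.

Heat released by hot stream: Q = 5.44 × 1.76 × (118 − 17.4) = 963.18 kJ/s
Energy balance on cold side (adiabatic exchanger): Q = ṁ_c·Cp_c·(T_c,out − T_c,in)
T_c,out = 5.25 + 963.18/(5.14 × 2.41) = 83.005 °C

T_c,out = 83.0 °C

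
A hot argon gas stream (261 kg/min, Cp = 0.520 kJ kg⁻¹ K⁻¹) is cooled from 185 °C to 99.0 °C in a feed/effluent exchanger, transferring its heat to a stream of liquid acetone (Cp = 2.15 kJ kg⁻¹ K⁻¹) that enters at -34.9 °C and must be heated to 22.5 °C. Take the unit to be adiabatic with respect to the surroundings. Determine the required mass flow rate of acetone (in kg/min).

Heat released by hot stream: Q = 261 × 0.520 × (185 − 99.0) = 11672 kJ/min
Energy balance on cold side (adiabatic exchanger): Q = ṁ_c·Cp_c·(T_c,out − T_c,in)
ṁ_c = 11672 / [2.15 × (22.5 − -34.9)] = 94.578 kg/min

ṁ_c = 94.6 kg/min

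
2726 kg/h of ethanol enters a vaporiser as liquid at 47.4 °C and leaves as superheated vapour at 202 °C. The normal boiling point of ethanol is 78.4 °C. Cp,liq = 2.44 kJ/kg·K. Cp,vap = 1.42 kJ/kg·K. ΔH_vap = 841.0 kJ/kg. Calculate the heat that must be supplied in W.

liquid 47.4→78.4 °C: 75.64 kJ/kg
vaporisation at 78.4 °C: 841 kJ/kg
vapour 78.4→202 °C: 175.51 kJ/kg
Δh = 75.64 + 841 + 175.51 = 1092.2 kJ/kg
Q = ṁ·Δh = 2726 kg/h × 1092.2 kJ/kg = 2.9772e+06 kJ/h
|Q| = 827 kW = 827000 W

Q = 827000 W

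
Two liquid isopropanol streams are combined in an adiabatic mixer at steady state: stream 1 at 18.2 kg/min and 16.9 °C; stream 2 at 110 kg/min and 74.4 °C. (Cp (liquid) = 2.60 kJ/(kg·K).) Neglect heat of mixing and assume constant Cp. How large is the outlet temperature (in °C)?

Adiabatic, steady state ⇒ Σ ṁᵢCp,ᵢ(T_out − Tᵢ) = 0
T_out = Σ ṁᵢCp,ᵢTᵢ / Σ ṁᵢCp,ᵢ
      = 22078 / 333.32 = 66.237 °C

T_out = 66.2 °C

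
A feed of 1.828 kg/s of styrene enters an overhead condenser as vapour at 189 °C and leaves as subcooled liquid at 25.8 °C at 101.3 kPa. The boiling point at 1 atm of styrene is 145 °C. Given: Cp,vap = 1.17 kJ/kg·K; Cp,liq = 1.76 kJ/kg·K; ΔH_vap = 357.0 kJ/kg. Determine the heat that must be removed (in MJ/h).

Q_c = 4070 MJ/h

vapour 189→145 °C: -51.48 kJ/kg
condensation at 145 °C: -357 kJ/kg
liquid 145→25.8 °C: -209.79 kJ/kg
Δh = -51.48 + -357 + -209.79 = -618.27 kJ/kg
Q = ṁ·Δh = 1.828 kg/s × -618.27 kJ/kg = -1130.2 kJ/s
|Q| = 1130.2 kW = 4068.7 MJ/h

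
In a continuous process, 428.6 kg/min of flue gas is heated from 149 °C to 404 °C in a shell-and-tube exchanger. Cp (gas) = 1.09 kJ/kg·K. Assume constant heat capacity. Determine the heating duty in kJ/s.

Q = ṁ·Cp·ΔT = 428.6 × 1.09 × (404 − 149) = 119130 kJ/min
Converting: 119130 / 60 s = 1985.5 kW

Q = 1990 kJ/s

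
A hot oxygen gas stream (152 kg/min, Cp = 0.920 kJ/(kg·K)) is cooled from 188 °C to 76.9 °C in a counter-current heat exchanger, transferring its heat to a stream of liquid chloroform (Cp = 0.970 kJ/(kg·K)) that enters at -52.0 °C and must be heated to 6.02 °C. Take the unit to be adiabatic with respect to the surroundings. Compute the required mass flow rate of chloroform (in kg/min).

Heat released by hot stream: Q = 152 × 0.920 × (188 − 76.9) = 15536 kJ/min
Energy balance on cold side (adiabatic exchanger): Q = ṁ_c·Cp_c·(T_c,out − T_c,in)
ṁ_c = 15536 / [0.970 × (6.02 − -52.0)] = 276.06 kg/min

ṁ_c = 276 kg/min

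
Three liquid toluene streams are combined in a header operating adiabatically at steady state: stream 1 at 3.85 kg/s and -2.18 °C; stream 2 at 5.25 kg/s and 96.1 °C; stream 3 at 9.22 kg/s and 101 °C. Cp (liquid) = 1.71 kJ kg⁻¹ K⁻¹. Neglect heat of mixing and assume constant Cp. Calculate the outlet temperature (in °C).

Adiabatic, steady state ⇒ Σ ṁᵢCp,ᵢ(T_out − Tᵢ) = 0
T_out = Σ ṁᵢCp,ᵢTᵢ / Σ ṁᵢCp,ᵢ
      = 2440.8 / 31.327 = 77.912 °C

T_out = 77.9 °C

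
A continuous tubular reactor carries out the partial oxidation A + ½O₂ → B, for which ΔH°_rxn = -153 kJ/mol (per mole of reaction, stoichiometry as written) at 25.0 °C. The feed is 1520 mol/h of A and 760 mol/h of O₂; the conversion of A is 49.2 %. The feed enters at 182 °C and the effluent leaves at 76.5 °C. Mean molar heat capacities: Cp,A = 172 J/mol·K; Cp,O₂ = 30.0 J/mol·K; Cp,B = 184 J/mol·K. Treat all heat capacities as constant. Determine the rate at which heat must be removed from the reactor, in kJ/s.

Extent of reaction ξ = 0.492 × 1520 = 747.84 mol/h
Reaction term: ξ·ΔH°_rxn = 747.84 × -153 = -114420 kJ/h
Sensible, feed 182→25 °C: -44626 kJ/h
Outlet flows (mol/h): A 772.16, O₂ 386.08, B 747.84
Sensible, products 25→76.5 °C: 14523 kJ/h
Q = ΔH = -144520 kJ/h = -40.145 kW
Heat removed = 40.145 kJ/s

Q_out = 40.1 kJ/s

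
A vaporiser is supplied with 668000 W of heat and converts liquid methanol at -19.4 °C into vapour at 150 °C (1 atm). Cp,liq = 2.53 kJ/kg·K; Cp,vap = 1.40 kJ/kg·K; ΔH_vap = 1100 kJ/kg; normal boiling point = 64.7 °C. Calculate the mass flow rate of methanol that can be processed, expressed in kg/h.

Δh = 2.53×(64.7−-19.4) + 1100 + 1.40×(150−64.7) = 1432.2 kJ/kg
Q = 668000 W = 668 kJ/s = 2.4048e+06 kJ/h
ṁ = Q/Δh = 2.4048e+06 / 1432.2 = 1679.1 kg/h

ṁ = 1680 kg/h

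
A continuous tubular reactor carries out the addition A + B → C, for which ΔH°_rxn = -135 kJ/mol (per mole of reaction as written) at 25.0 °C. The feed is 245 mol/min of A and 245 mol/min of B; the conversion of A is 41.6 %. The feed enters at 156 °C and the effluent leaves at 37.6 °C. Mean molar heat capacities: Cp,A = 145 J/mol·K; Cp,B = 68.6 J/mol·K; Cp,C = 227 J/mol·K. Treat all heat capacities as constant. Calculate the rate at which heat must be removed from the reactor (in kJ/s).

Extent of reaction ξ = 0.416 × 245 = 101.92 mol/min
Reaction term: ξ·ΔH°_rxn = 101.92 × -135 = -13759 kJ/min
Sensible, feed 156→25 °C: -6855.5 kJ/min
Outlet flows (mol/min): A 143.08, B 143.08, C 101.92
Sensible, products 25→37.6 °C: 676.59 kJ/min
Q = ΔH = -19938 kJ/min = -332.3 kW
Heat removed = 332.3 kJ/s

Q_out = 332 kJ/s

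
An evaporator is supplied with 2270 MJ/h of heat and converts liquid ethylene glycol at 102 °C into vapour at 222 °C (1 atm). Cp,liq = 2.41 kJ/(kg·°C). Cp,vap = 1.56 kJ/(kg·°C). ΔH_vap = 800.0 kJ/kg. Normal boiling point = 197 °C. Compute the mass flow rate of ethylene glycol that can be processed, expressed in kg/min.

ṁ = 35.4 kg/min

Δh = 2.41×(197−102) + 800.0 + 1.56×(222−197) = 1068 kJ/kg
Q = 2270 MJ/h = 630.56 kJ/s = 37833 kJ/min
ṁ = Q/Δh = 37833 / 1068 = 35.426 kg/min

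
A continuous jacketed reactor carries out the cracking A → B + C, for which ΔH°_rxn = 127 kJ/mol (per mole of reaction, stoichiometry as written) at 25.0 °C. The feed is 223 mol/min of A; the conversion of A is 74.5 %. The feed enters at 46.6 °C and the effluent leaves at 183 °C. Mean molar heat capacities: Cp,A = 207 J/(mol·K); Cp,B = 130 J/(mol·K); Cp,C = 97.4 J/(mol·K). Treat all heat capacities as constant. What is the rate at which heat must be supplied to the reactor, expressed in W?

Extent of reaction ξ = 0.745 × 223 = 166.13 mol/min
Reaction term: ξ·ΔH°_rxn = 166.13 × 127 = 21099 kJ/min
Sensible, feed 46.6→25 °C: -997.08 kJ/min
Outlet flows (mol/min): A 56.865, B 166.13, C 166.13
Sensible, products 25→183 °C: 7828.9 kJ/min
Q = ΔH = 27931 kJ/min = 465.52 kW
Heat supplied = 465520 W

Q_in = 466000 W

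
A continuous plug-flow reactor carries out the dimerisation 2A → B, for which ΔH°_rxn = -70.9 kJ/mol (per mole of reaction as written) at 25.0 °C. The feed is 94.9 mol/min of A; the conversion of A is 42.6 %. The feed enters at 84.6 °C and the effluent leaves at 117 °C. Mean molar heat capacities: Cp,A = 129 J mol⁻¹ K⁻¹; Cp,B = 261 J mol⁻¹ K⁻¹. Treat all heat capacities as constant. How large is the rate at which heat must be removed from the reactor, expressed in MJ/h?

Q_out = 61.9 MJ/h

Extent of reaction ξ = 0.426 × 94.9 / 2 = 20.214 mol/min
Reaction term: ξ·ΔH°_rxn = 20.214 × -70.9 = -1433.2 kJ/min
Sensible, feed 84.6→25 °C: -729.63 kJ/min
Outlet flows (mol/min): A 54.473, B 20.214
Sensible, products 25→117 °C: 1131.9 kJ/min
Q = ΔH = -1030.9 kJ/min = -17.182 kW
Heat removed = 61.856 MJ/h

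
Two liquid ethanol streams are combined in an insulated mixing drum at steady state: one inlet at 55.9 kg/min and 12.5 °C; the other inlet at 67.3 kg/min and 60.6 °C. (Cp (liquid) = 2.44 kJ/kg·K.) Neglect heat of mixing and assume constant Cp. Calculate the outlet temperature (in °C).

T_out = 38.8 °C

No heat crosses the boundary, so H_out = H_in.
Σ ṁᵢCp,ᵢTᵢ = 55.9×2.44×12.5 + 67.3×2.44×60.6 = 11656
Σ ṁᵢCp,ᵢ = 55.9×2.44 + 67.3×2.44 = 300.61
T_out = 11656 / 300.61 = 38.775 °C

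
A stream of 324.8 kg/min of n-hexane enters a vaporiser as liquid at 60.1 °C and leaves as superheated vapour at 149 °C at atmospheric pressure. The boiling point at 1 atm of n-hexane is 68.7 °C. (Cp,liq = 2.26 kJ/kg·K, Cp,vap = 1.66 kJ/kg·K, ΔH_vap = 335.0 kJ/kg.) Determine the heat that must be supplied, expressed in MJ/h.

Q = 9500 MJ/h

liquid 60.1→68.7 °C: 19.436 kJ/kg
vaporisation at 68.7 °C: 335 kJ/kg
vapour 68.7→149 °C: 133.3 kJ/kg
Δh = 19.436 + 335 + 133.3 = 487.73 kJ/kg
Q = ṁ·Δh = 324.8 kg/min × 487.73 kJ/kg = 158420 kJ/min
|Q| = 2640.3 kW = 9505 MJ/h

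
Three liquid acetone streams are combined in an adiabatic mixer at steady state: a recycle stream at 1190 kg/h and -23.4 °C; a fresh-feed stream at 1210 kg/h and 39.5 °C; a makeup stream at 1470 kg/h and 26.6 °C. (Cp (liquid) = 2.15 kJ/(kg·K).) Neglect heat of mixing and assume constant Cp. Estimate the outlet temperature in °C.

Energy balance with Q = 0: Σ ṁᵢCp,ᵢ(T_out − Tᵢ) = 0
Σ ṁᵢCp,ᵢTᵢ = 1190×2.15×-23.4 + 1210×2.15×39.5 + 1470×2.15×26.6 = 126960
Σ ṁᵢCp,ᵢ = 1190×2.15 + 1210×2.15 + 1470×2.15 = 8320.5
T_out = 126960 / 8320.5 = 15.259 °C

T_out = 15.3 °C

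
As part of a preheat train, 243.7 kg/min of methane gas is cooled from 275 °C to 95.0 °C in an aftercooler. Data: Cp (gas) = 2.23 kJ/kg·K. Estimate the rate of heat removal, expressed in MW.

Q_c = 1.63 MW

Q = ṁ·Cp·ΔT = 243.7 × 2.23 × (95.0 − 275) = -97821 kJ/min
Converting: 97821 / 60 s = 1630.4 kW
Cooling duty = 1.6304 MW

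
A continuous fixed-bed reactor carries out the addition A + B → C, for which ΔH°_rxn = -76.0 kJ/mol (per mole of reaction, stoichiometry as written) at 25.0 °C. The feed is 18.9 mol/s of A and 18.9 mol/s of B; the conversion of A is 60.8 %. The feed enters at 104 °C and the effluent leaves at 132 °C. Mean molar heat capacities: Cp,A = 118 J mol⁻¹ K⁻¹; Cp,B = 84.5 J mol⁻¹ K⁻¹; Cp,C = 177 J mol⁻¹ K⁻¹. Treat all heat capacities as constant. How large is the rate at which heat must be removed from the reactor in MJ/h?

Extent of reaction ξ = 0.608 × 18.9 = 11.491 mol/s
Reaction term: ξ·ΔH°_rxn = 11.491 × -76.0 = -873.33 kJ/s
Sensible, feed 104→25 °C: -302.35 kJ/s
Outlet flows (mol/s): A 7.4088, B 7.4088, C 11.491
Sensible, products 25→132 °C: 378.16 kJ/s
Q = ΔH = -797.52 kJ/s = -797.52 kW
Heat removed = 2871.1 MJ/h

Q_out = 2870 MJ/h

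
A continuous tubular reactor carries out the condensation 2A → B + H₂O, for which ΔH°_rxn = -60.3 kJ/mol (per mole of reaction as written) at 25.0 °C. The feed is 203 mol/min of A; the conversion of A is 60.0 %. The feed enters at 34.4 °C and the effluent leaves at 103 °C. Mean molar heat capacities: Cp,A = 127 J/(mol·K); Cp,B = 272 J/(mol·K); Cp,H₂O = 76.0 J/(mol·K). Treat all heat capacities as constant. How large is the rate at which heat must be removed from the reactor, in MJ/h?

Q_out = 87.4 MJ/h

Extent of reaction ξ = 0.600 × 203 / 2 = 60.9 mol/min
Reaction term: ξ·ΔH°_rxn = 60.9 × -60.3 = -3672.3 kJ/min
Sensible, feed 34.4→25 °C: -242.34 kJ/min
Outlet flows (mol/min): A 81.2, B 60.9, H₂O 60.9
Sensible, products 25→103 °C: 2457.4 kJ/min
Q = ΔH = -1457.2 kJ/min = -24.286 kW
Heat removed = 87.43 MJ/h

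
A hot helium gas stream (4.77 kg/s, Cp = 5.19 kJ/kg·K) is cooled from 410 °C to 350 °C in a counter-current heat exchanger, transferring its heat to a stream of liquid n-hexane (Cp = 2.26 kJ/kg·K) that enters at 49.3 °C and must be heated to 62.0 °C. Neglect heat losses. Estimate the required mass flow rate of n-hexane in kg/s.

ṁ_c = 51.8 kg/s

Heat released by hot stream: Q = 4.77 × 5.19 × (410 − 350) = 1485.4 kJ/s
Energy balance on cold side (adiabatic exchanger): Q = ṁ_c·Cp_c·(T_c,out − T_c,in)
ṁ_c = 1485.4 / [2.26 × (62.0 − 49.3)] = 51.752 kg/s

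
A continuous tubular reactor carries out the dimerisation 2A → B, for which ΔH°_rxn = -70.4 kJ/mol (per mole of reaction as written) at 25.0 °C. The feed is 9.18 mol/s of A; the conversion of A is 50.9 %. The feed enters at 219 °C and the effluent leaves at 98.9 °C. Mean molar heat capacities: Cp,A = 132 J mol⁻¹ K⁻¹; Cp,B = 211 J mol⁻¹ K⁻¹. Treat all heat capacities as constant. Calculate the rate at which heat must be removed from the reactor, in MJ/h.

Extent of reaction ξ = 0.509 × 9.18 / 2 = 2.3363 mol/s
Reaction term: ξ·ΔH°_rxn = 2.3363 × -70.4 = -164.48 kJ/s
Sensible, feed 219→25 °C: -235.08 kJ/s
Outlet flows (mol/s): A 4.5074, B 2.3363
Sensible, products 25→98.9 °C: 80.398 kJ/s
Q = ΔH = -319.16 kJ/s = -319.16 kW
Heat removed = 1149 MJ/h

Q_out = 1150 MJ/h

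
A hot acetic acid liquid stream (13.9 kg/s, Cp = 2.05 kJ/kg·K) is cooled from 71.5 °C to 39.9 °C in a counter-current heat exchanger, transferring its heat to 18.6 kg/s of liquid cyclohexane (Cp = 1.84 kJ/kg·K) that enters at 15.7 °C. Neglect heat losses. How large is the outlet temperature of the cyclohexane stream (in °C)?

Heat released by hot stream: Q = 13.9 × 2.05 × (71.5 − 39.9) = 900.44 kJ/s
Energy balance on cold side (adiabatic exchanger): Q = ṁ_c·Cp_c·(T_c,out − T_c,in)
T_c,out = 15.7 + 900.44/(18.6 × 1.84) = 42.01 °C

T_c,out = 42.0 °C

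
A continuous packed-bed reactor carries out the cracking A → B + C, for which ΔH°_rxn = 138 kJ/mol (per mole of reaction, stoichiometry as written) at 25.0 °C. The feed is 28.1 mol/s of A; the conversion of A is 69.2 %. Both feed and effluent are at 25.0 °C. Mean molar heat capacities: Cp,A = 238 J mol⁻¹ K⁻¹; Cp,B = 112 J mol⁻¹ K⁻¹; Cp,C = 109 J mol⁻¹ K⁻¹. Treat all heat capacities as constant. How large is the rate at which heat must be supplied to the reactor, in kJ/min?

Q_in = 161000 kJ/min

Extent of reaction ξ = 0.692 × 28.1 = 19.445 mol/s
Reaction term: ξ·ΔH°_rxn = 19.445 × 138 = 2683.4 kJ/s
Q = ΔH = 2683.4 kJ/s = 2683.4 kW
Heat supplied = 161010 kJ/min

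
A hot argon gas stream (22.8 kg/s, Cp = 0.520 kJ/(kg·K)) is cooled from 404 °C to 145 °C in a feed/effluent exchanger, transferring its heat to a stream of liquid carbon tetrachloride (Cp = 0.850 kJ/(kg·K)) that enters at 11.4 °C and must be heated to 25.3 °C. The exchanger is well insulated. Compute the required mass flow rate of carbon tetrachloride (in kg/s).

ṁ_c = 260 kg/s

Heat released by hot stream: Q = 22.8 × 0.520 × (404 − 145) = 3070.7 kJ/s
Energy balance on cold side (adiabatic exchanger): Q = ṁ_c·Cp_c·(T_c,out − T_c,in)
ṁ_c = 3070.7 / [0.850 × (25.3 − 11.4)] = 259.9 kg/s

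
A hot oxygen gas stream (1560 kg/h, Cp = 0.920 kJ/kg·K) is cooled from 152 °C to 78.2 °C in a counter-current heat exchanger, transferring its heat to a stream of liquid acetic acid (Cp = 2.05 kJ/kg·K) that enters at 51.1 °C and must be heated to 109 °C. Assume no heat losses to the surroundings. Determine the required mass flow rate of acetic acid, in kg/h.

ṁ_c = 892 kg/h

Heat released by hot stream: Q = 1560 × 0.920 × (152 − 78.2) = 105920 kJ/h
Energy balance on cold side (adiabatic exchanger): Q = ṁ_c·Cp_c·(T_c,out − T_c,in)
ṁ_c = 105920 / [2.05 × (109 − 51.1)] = 892.35 kg/h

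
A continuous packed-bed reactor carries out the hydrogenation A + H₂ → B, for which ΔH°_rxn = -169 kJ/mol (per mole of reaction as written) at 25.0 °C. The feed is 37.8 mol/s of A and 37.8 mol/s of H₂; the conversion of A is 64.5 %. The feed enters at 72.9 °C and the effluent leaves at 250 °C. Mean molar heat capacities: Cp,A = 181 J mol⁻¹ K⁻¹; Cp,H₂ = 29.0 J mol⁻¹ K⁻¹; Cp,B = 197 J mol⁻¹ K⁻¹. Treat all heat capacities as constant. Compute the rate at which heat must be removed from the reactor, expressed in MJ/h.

Extent of reaction ξ = 0.645 × 37.8 = 24.381 mol/s
Reaction term: ξ·ΔH°_rxn = 24.381 × -169 = -4120.4 kJ/s
Sensible, feed 72.9→25 °C: -380.23 kJ/s
Outlet flows (mol/s): A 13.419, H₂ 13.419, B 24.381
Sensible, products 25→250 °C: 1714.7 kJ/s
Q = ΔH = -2785.9 kJ/s = -2785.9 kW
Heat removed = 10029 MJ/h

Q_out = 10000 MJ/h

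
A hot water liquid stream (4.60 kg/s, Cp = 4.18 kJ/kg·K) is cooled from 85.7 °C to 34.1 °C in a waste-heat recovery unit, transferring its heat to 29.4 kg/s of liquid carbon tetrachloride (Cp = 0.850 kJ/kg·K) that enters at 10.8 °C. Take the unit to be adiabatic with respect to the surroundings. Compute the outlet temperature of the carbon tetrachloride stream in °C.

Heat released by hot stream: Q = 4.60 × 4.18 × (85.7 − 34.1) = 992.16 kJ/s
Energy balance on cold side (adiabatic exchanger): Q = ṁ_c·Cp_c·(T_c,out − T_c,in)
T_c,out = 10.8 + 992.16/(29.4 × 0.850) = 50.502 °C

T_c,out = 50.5 °C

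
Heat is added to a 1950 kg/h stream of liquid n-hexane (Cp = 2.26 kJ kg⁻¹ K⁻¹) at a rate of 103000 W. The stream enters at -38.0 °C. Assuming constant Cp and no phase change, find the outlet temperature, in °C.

Q = 103000 W = 370800 kJ/h
ΔT = Q/(ṁ·Cp) = 370800/(1950×2.26) = 84.139 K
T_out = -38.0 + 84.139 = 46.139 °C

T_out = 46.1 °C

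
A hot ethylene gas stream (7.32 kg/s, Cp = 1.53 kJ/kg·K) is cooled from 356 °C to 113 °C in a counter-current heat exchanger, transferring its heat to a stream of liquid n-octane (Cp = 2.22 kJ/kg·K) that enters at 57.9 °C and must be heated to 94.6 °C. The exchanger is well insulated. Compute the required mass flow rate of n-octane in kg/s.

Heat released by hot stream: Q = 7.32 × 1.53 × (356 − 113) = 2721.5 kJ/s
Energy balance on cold side (adiabatic exchanger): Q = ṁ_c·Cp_c·(T_c,out − T_c,in)
ṁ_c = 2721.5 / [2.22 × (94.6 − 57.9)] = 33.403 kg/s

ṁ_c = 33.4 kg/s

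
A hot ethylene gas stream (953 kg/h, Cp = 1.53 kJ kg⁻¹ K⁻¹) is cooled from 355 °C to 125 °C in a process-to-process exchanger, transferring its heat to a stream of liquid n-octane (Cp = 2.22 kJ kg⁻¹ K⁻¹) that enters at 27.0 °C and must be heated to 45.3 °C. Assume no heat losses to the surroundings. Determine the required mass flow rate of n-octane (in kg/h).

ṁ_c = 8250 kg/h

Heat released by hot stream: Q = 953 × 1.53 × (355 − 125) = 335360 kJ/h
Energy balance on cold side (adiabatic exchanger): Q = ṁ_c·Cp_c·(T_c,out − T_c,in)
ṁ_c = 335360 / [2.22 × (45.3 − 27.0)] = 8254.8 kg/h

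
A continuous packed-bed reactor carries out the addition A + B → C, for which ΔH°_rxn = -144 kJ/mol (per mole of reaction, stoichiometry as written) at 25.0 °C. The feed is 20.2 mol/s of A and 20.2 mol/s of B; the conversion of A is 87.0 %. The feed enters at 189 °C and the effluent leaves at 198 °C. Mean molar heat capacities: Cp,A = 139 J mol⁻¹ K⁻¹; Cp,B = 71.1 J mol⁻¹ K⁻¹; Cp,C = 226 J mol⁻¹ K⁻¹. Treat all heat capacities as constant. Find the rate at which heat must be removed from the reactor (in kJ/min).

Extent of reaction ξ = 0.870 × 20.2 = 17.574 mol/s
Reaction term: ξ·ΔH°_rxn = 17.574 × -144 = -2530.7 kJ/s
Sensible, feed 189→25 °C: -696.02 kJ/s
Outlet flows (mol/s): A 2.626, B 2.626, C 17.574
Sensible, products 25→198 °C: 782.56 kJ/s
Q = ΔH = -2444.1 kJ/s = -2444.1 kW
Heat removed = 146650 kJ/min

Q_out = 147000 kJ/min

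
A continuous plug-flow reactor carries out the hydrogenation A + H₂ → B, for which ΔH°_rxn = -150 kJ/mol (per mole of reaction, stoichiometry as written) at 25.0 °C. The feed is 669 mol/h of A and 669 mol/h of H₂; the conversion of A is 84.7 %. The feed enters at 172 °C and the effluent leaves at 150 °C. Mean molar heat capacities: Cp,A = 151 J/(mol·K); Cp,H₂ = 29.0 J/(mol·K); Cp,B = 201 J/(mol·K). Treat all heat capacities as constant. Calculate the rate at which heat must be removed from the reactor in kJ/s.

Q_out = 23.9 kJ/s

Extent of reaction ξ = 0.847 × 669 = 566.64 mol/h
Reaction term: ξ·ΔH°_rxn = 566.64 × -150 = -84996 kJ/h
Sensible, feed 172→25 °C: -17702 kJ/h
Outlet flows (mol/h): A 102.36, H₂ 102.36, B 566.64
Sensible, products 25→150 °C: 16540 kJ/h
Q = ΔH = -86158 kJ/h = -23.933 kW
Heat removed = 23.933 kJ/s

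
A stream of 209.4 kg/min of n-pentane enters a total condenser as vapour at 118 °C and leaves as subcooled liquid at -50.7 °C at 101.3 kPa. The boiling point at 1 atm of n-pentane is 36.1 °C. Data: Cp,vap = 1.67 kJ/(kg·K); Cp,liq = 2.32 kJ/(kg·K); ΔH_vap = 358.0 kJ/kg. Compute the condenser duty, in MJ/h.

Q_c = 8750 MJ/h

vapour 118→36.1 °C: -136.77 kJ/kg
condensation at 36.1 °C: -358 kJ/kg
liquid 36.1→-50.7 °C: -201.38 kJ/kg
Δh = -136.77 + -358 + -201.38 = -696.15 kJ/kg
Q = ṁ·Δh = 209.4 kg/min × -696.15 kJ/kg = -145770 kJ/min
|Q| = 2429.6 kW = 8746.4 MJ/h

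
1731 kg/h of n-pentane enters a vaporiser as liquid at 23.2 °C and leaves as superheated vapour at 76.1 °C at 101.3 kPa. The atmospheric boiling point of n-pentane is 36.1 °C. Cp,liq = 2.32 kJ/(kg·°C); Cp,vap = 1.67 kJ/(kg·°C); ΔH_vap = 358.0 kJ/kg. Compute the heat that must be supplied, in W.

liquid 23.2→36.1 °C: 29.928 kJ/kg
vaporisation at 36.1 °C: 358 kJ/kg
vapour 36.1→76.1 °C: 66.8 kJ/kg
Δh = 29.928 + 358 + 66.8 = 454.73 kJ/kg
Q = ṁ·Δh = 1731 kg/h × 454.73 kJ/kg = 787130 kJ/h
|Q| = 218.65 kW = 218650 W

Q = 219000 W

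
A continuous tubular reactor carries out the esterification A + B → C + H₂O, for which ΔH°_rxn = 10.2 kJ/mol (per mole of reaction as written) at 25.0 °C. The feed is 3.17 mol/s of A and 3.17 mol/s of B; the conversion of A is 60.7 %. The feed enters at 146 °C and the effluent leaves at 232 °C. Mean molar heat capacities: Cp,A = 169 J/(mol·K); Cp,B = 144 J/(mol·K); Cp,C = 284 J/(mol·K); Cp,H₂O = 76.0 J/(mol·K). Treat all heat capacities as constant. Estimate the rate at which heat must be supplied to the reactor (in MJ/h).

Q_in = 445 MJ/h

Extent of reaction ξ = 0.607 × 3.17 = 1.9242 mol/s
Reaction term: ξ·ΔH°_rxn = 1.9242 × 10.2 = 19.627 kJ/s
Sensible, feed 146→25 °C: -120.06 kJ/s
Outlet flows (mol/s): A 1.2458, B 1.2458, C 1.9242, H₂O 1.9242
Sensible, products 25→232 °C: 224.11 kJ/s
Q = ΔH = 123.68 kJ/s = 123.68 kW
Heat supplied = 445.24 MJ/h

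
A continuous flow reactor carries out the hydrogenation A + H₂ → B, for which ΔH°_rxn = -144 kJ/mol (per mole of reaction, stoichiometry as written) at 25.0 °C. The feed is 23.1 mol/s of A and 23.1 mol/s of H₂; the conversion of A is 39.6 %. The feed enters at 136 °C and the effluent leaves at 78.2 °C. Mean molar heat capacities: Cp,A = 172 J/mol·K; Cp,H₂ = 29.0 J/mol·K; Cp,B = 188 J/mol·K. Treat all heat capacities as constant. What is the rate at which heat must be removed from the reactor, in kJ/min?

Extent of reaction ξ = 0.396 × 23.1 = 9.1476 mol/s
Reaction term: ξ·ΔH°_rxn = 9.1476 × -144 = -1317.3 kJ/s
Sensible, feed 136→25 °C: -515.38 kJ/s
Outlet flows (mol/s): A 13.952, H₂ 13.952, B 9.1476
Sensible, products 25→78.2 °C: 240.69 kJ/s
Q = ΔH = -1592 kJ/s = -1592 kW
Heat removed = 95517 kJ/min

Q_out = 95500 kJ/min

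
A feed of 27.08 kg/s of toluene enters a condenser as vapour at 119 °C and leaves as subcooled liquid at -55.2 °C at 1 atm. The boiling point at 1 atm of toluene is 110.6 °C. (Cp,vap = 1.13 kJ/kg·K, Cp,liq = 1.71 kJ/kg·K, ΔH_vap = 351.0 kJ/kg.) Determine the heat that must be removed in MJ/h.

Q_c = 62800 MJ/h

vapour 119→110.6 °C: -9.492 kJ/kg
condensation at 110.6 °C: -351 kJ/kg
liquid 110.6→-55.2 °C: -283.52 kJ/kg
Δh = -9.492 + -351 + -283.52 = -644.01 kJ/kg
Q = ṁ·Δh = 27.08 kg/s × -644.01 kJ/kg = -17440 kJ/s
|Q| = 17440 kW = 62783 MJ/h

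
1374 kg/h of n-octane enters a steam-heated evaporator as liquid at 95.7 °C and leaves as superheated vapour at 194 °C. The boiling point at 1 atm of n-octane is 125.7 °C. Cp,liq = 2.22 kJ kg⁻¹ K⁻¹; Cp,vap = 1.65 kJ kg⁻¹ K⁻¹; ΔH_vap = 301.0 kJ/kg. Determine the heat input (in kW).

Q = 183 kW

liquid 95.7→125.7 °C: 66.6 kJ/kg
vaporisation at 125.7 °C: 301 kJ/kg
vapour 125.7→194 °C: 112.69 kJ/kg
Δh = 66.6 + 301 + 112.69 = 480.3 kJ/kg
Q = ṁ·Δh = 1374 kg/h × 480.3 kJ/kg = 659930 kJ/h
|Q| = 183.31 kW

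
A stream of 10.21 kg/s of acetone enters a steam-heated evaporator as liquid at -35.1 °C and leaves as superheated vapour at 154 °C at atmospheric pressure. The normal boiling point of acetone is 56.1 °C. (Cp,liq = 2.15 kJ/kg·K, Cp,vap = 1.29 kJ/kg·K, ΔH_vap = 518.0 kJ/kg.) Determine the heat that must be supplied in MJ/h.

Q = 30900 MJ/h

liquid -35.1→56.1 °C: 196.08 kJ/kg
vaporisation at 56.1 °C: 518 kJ/kg
vapour 56.1→154 °C: 126.29 kJ/kg
Δh = 196.08 + 518 + 126.29 = 840.37 kJ/kg
Q = ṁ·Δh = 10.21 kg/s × 840.37 kJ/kg = 8580.2 kJ/s
|Q| = 8580.2 kW = 30889 MJ/h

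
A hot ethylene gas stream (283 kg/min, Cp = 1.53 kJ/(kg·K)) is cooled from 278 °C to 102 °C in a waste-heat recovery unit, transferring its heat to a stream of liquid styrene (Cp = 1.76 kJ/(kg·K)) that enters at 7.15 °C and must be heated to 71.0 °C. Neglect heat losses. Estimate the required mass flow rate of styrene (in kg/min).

Heat released by hot stream: Q = 283 × 1.53 × (278 − 102) = 76206 kJ/min
Energy balance on cold side (adiabatic exchanger): Q = ṁ_c·Cp_c·(T_c,out − T_c,in)
ṁ_c = 76206 / [1.76 × (71.0 − 7.15)] = 678.14 kg/min

ṁ_c = 678 kg/min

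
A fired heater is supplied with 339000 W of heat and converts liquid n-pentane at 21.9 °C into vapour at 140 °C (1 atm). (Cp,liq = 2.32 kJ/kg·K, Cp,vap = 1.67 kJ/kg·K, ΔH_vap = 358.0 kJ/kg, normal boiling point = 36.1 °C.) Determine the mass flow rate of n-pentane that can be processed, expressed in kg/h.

ṁ = 2160 kg/h

Δh = 2.32×(36.1−21.9) + 358.0 + 1.67×(140−36.1) = 564.46 kJ/kg
Q = 339000 W = 339 kJ/s = 1.2204e+06 kJ/h
ṁ = Q/Δh = 1.2204e+06 / 564.46 = 2162.1 kg/h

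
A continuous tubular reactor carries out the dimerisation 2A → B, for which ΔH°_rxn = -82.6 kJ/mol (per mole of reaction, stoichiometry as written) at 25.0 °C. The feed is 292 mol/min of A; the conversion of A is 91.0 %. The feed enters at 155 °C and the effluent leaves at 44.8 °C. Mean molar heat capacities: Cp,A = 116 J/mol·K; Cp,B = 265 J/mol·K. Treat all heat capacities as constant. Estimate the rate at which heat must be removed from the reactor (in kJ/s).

Extent of reaction ξ = 0.910 × 292 / 2 = 132.86 mol/min
Reaction term: ξ·ΔH°_rxn = 132.86 × -82.6 = -10974 kJ/min
Sensible, feed 155→25 °C: -4403.4 kJ/min
Outlet flows (mol/min): A 26.28, B 132.86
Sensible, products 25→44.8 °C: 757.48 kJ/min
Q = ΔH = -14620 kJ/min = -243.67 kW
Heat removed = 243.67 kJ/s

Q_out = 244 kJ/s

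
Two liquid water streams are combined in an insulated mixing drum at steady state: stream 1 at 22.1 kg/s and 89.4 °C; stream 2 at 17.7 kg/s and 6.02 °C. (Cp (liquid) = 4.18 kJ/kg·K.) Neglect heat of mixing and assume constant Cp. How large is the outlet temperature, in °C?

T_out = 52.3 °C

No heat crosses the boundary, so H_out = H_in.
Σ ṁᵢCp,ᵢTᵢ = 22.1×4.18×89.4 + 17.7×4.18×6.02 = 8704
Σ ṁᵢCp,ᵢ = 22.1×4.18 + 17.7×4.18 = 166.36
T_out = 8704 / 166.36 = 52.319 °C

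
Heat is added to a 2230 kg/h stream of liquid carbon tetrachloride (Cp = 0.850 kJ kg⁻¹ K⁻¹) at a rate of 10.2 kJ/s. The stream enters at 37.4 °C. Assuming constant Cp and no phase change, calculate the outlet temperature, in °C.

T_out = 56.8 °C

Q = 10.2 kJ/s = 36720 kJ/h
ΔT = Q/(ṁ·Cp) = 36720/(2230×0.850) = 19.372 K
T_out = 37.4 + 19.372 = 56.772 °C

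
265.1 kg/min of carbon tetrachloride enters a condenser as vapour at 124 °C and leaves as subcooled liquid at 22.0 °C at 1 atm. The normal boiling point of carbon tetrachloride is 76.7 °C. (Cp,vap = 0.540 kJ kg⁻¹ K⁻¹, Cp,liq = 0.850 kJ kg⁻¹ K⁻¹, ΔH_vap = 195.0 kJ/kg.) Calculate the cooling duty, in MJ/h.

Q_c = 4250 MJ/h

vapour 124→76.7 °C: -25.542 kJ/kg
condensation at 76.7 °C: -195 kJ/kg
liquid 76.7→22.0 °C: -46.495 kJ/kg
Δh = -25.542 + -195 + -46.495 = -267.04 kJ/kg
Q = ṁ·Δh = 265.1 kg/min × -267.04 kJ/kg = -70792 kJ/min
|Q| = 1179.9 kW = 4247.5 MJ/h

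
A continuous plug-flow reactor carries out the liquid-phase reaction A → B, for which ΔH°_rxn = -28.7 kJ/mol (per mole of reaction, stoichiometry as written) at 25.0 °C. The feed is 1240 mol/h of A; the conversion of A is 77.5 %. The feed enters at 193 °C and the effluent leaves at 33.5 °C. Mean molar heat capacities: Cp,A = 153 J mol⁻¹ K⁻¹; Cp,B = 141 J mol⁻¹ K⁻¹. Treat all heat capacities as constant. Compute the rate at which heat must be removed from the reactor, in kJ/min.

Extent of reaction ξ = 0.775 × 1240 = 961 mol/h
Reaction term: ξ·ΔH°_rxn = 961 × -28.7 = -27581 kJ/h
Sensible, feed 193→25 °C: -31873 kJ/h
Outlet flows (mol/h): A 279, B 961
Sensible, products 25→33.5 °C: 1514.6 kJ/h
Q = ΔH = -57939 kJ/h = -16.094 kW
Heat removed = 965.65 kJ/min

Q_out = 966 kJ/min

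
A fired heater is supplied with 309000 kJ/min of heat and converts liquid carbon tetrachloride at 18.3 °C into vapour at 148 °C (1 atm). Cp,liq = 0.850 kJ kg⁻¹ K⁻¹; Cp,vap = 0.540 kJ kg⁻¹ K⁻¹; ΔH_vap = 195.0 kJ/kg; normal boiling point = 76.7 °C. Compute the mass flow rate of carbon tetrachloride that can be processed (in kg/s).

Δh = 0.850×(76.7−18.3) + 195.0 + 0.540×(148−76.7) = 283.14 kJ/kg
Q = 309000 kJ/min = 5150 kJ/s = 5150 kJ/s
ṁ = Q/Δh = 5150 / 283.14 = 18.189 kg/s

ṁ = 18.2 kg/s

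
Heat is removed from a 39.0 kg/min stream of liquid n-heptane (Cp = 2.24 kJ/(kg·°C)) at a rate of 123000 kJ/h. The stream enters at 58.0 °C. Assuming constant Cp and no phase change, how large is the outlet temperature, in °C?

T_out = 34.5 °C

Q = 123000 kJ/h = 2050 kJ/min
ΔT = Q/(ṁ·Cp) = 2050/(39.0×2.24) = 23.466 K
T_out = 58.0 − 23.466 = 34.534 °C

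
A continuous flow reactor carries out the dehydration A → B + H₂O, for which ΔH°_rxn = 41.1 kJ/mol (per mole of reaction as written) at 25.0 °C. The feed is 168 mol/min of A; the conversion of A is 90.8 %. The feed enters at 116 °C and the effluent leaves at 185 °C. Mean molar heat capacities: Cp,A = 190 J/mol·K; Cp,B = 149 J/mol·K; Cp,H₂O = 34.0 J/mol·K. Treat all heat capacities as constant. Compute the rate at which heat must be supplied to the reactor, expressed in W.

Q_in = 138000 W

Extent of reaction ξ = 0.908 × 168 = 152.54 mol/min
Reaction term: ξ·ΔH°_rxn = 152.54 × 41.1 = 6269.6 kJ/min
Sensible, feed 116→25 °C: -2904.7 kJ/min
Outlet flows (mol/min): A 15.456, B 152.54, H₂O 152.54
Sensible, products 25→185 °C: 4936.4 kJ/min
Q = ΔH = 8301.2 kJ/min = 138.35 kW
Heat supplied = 138350 W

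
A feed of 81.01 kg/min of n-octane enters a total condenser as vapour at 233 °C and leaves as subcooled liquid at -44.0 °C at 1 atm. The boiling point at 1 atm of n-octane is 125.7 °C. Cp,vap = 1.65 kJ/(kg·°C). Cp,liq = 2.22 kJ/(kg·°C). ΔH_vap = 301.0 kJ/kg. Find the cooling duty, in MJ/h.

vapour 233→125.7 °C: -177.04 kJ/kg
condensation at 125.7 °C: -301 kJ/kg
liquid 125.7→-44.0 °C: -376.73 kJ/kg
Δh = -177.04 + -301 + -376.73 = -854.78 kJ/kg
Q = ṁ·Δh = 81.01 kg/min × -854.78 kJ/kg = -69246 kJ/min
|Q| = 1154.1 kW = 4154.7 MJ/h

Q_c = 4150 MJ/h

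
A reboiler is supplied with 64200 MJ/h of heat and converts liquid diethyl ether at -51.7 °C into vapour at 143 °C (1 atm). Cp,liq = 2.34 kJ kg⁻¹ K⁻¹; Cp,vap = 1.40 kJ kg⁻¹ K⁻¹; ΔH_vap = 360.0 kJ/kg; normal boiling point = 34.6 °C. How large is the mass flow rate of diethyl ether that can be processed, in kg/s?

Δh = 2.34×(34.6−-51.7) + 360.0 + 1.40×(143−34.6) = 713.7 kJ/kg
Q = 64200 MJ/h = 17833 kJ/s = 17833 kJ/s
ṁ = Q/Δh = 17833 / 713.7 = 24.987 kg/s

ṁ = 25.0 kg/s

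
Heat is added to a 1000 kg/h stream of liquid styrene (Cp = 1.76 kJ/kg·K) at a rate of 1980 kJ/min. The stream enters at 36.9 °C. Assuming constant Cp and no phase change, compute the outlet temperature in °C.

T_out = 104 °C

Q = 1980 kJ/min = 118800 kJ/h
ΔT = Q/(ṁ·Cp) = 118800/(1000×1.76) = 67.5 K
T_out = 36.9 + 67.5 = 104.4 °C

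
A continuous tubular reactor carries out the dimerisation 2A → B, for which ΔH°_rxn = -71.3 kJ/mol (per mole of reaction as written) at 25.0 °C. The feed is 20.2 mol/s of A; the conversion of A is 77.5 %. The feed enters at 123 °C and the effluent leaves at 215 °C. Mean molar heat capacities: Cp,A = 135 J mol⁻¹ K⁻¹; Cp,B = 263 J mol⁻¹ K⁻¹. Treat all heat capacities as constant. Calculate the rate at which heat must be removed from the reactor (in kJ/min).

Q_out = 19100 kJ/min

Extent of reaction ξ = 0.775 × 20.2 / 2 = 7.8275 mol/s
Reaction term: ξ·ΔH°_rxn = 7.8275 × -71.3 = -558.1 kJ/s
Sensible, feed 123→25 °C: -267.25 kJ/s
Outlet flows (mol/s): A 4.545, B 7.8275
Sensible, products 25→215 °C: 507.72 kJ/s
Q = ΔH = -317.63 kJ/s = -317.63 kW
Heat removed = 19058 kJ/min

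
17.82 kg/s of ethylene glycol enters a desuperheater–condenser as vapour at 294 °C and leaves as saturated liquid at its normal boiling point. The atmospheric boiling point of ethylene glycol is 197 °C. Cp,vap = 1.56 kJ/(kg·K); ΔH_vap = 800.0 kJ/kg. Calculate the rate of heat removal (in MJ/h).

vapour 294→197 °C: -151.32 kJ/kg
condensation at 197 °C: -800 kJ/kg
Δh = -151.32 + -800 = -951.32 kJ/kg
Q = ṁ·Δh = 17.82 kg/s × -951.32 kJ/kg = -16953 kJ/s
|Q| = 16953 kW = 61029 MJ/h

Q_c = 61000 MJ/h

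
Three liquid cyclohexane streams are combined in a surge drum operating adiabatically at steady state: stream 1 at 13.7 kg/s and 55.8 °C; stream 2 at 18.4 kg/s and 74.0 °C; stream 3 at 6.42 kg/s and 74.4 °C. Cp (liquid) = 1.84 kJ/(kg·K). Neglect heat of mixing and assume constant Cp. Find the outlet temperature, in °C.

Energy balance with Q = 0: Σ ṁᵢCp,ᵢ(T_out − Tᵢ) = 0
T_out = Σ ṁᵢCp,ᵢTᵢ / Σ ṁᵢCp,ᵢ
      = 4790.8 / 70.877 = 67.594 °C

T_out = 67.6 °C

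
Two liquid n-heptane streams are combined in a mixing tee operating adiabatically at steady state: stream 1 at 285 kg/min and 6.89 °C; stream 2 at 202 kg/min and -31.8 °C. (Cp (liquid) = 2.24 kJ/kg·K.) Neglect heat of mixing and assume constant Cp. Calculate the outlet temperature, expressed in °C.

T_out = -9.16 °C

Energy balance with Q = 0: Σ ṁᵢCp,ᵢ(T_out − Tᵢ) = 0
T_out = Σ ṁᵢCp,ᵢTᵢ / Σ ṁᵢCp,ᵢ
      = -9990.3 / 1090.9 = -9.158 °C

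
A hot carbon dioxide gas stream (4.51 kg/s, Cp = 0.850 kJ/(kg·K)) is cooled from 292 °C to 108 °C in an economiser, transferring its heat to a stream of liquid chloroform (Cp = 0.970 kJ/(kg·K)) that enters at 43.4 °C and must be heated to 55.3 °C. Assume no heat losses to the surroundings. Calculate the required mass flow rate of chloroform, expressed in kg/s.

ṁ_c = 61.1 kg/s

Heat released by hot stream: Q = 4.51 × 0.850 × (292 − 108) = 705.36 kJ/s
Energy balance on cold side (adiabatic exchanger): Q = ṁ_c·Cp_c·(T_c,out − T_c,in)
ṁ_c = 705.36 / [0.970 × (55.3 − 43.4)] = 61.108 kg/s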